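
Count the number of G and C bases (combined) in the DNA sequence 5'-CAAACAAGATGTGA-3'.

5

Counting bases: C=2, A=7, T=2, G=3
Total G or C: 3 + 2 = 5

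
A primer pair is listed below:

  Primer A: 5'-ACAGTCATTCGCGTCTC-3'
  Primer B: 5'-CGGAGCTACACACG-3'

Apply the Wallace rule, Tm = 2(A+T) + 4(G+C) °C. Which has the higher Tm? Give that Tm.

Primer A, 52°C

Primer A: A+T=8, G+C=9 → Tm = 2(8)+4(9) = 52°C
Primer B: A+T=5, G+C=9 → Tm = 2(5)+4(9) = 46°C
52°C vs 46°C → primer A is higher.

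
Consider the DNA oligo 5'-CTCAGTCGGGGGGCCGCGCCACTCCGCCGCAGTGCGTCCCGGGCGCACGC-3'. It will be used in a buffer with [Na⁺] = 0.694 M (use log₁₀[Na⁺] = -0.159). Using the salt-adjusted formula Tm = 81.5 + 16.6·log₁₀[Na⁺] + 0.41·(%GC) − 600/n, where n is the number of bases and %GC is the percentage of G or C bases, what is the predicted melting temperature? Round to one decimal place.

Length n = 50. Base counts: A=4, G=19, T=5, C=22
G+C = 41, so %GC = 41/50 × 100 = 82%
Salt term: 16.6 × (-0.159) = -2.639
GC term: 0.41 × 82 = 33.62; length term: −600/50 = −12
Tm = 81.5 + (-2.639) + 33.62 − 12 = 100.481 → 100.5°C

100.5°C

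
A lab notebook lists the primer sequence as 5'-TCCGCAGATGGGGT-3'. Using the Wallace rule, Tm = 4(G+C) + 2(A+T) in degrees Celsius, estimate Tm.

46°C

Counting bases: A=2, G=6, T=3, C=3
AT pairs contribute 5, GC pairs contribute 9.
Tm = 4·9 + 2·5 = 36 + 10 = 46°C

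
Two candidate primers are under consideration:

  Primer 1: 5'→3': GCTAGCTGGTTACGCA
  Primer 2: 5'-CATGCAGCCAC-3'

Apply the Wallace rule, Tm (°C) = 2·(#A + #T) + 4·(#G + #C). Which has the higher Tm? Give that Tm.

Primer 1: A+T=7, G+C=9 → Tm = 2(7)+4(9) = 50°C
Primer 2: A+T=4, G+C=7 → Tm = 2(4)+4(7) = 36°C
50°C vs 36°C → primer 1 is higher.

Primer 1, 50°C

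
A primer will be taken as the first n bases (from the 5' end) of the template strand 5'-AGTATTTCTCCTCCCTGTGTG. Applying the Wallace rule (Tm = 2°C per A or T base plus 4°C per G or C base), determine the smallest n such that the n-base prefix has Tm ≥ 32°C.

n = 12

First 11 bases: AGTATTTCTCC → Tm = 30°C (< 32°C)
First 12 bases: AGTATTTCTCCT → Tm = 32°C (≥ 32°C)
Each additional base adds 2°C (A/T) or 4°C (G/C), so Tm is non-decreasing in n; n = 12 is the first length to reach 32°C.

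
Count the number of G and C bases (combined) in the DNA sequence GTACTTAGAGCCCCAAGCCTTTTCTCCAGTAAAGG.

Scanning the sequence gives G=7, T=9, A=9, C=10.
G+C = 7 + 10 = 17

17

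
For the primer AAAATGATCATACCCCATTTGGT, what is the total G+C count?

Counting bases: G=3, C=5, T=7, A=8
Total G or C: 3 + 5 = 8

8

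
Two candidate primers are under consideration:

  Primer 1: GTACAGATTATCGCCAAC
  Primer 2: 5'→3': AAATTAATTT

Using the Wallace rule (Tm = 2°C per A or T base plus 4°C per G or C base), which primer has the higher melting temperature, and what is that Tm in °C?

Primer 1: A+T=10, G+C=8 → Tm = 2(10)+4(8) = 52°C
Primer 2: A+T=10, G+C=0 → Tm = 2(10)+4(0) = 20°C
52°C vs 20°C → primer 1 is higher.

Primer 1, 52°C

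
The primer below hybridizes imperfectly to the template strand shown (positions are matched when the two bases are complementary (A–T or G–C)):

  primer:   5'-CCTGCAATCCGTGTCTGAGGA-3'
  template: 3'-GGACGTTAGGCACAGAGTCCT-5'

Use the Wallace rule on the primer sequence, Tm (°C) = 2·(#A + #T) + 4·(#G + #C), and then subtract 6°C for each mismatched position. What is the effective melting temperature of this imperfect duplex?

Primer base counts: A=4, T=5, G=6, C=6 → A+T=9, G+C=12
Perfect-match Tm = 2(9) + 4(12) = 18 + 48 = 66°C
Mismatches (positions where the bases are not complementary): 1 (at position 17)
Effective Tm = 66 − 1×6 = 66 − 6 = 60°C

60°C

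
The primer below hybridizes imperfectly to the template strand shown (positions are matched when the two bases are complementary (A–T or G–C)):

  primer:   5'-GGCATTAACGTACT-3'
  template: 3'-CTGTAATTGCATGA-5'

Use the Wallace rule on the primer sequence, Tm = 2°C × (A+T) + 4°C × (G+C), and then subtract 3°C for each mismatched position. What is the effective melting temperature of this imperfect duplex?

Primer base counts: A=4, T=4, G=3, C=3 → A+T=8, G+C=6
Perfect-match Tm = 2(8) + 4(6) = 16 + 24 = 40°C
Mismatches (positions where the bases are not complementary): 1 (at position 2)
Effective Tm = 40 − 1×3 = 40 − 3 = 37°C

37°C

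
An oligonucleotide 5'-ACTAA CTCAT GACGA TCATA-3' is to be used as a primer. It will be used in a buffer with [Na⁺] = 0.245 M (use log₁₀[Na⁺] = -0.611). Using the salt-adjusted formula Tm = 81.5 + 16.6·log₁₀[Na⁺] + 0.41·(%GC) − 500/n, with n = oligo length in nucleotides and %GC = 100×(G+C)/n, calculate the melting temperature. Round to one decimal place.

Length n = 20. Base counts: T=5, C=5, A=8, G=2
G+C = 7, so %GC = 7/20 × 100 = 35%
Salt term: 16.6 × (-0.611) = -10.143
GC term: 0.41 × 35 = 14.35; length term: −500/20 = −25
Tm = 81.5 + (-10.143) + 14.35 − 25 = 60.707 → 60.7°C

60.7°C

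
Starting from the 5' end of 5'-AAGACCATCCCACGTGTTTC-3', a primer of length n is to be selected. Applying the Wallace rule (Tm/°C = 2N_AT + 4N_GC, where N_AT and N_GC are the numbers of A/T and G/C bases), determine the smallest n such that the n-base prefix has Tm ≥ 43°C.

n = 14

First 13 bases: AAGACCATCCCAC → Tm = 40°C (< 43°C)
First 14 bases: AAGACCATCCCACG → Tm = 44°C (≥ 43°C)
Since every base adds ≥2°C, Tm only increases with n, so the threshold is first crossed at n = 14.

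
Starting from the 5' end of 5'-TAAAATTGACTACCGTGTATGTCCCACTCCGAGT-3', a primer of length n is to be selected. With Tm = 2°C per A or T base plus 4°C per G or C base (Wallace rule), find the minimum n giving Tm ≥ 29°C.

First 12 bases: TAAAATTGACTA → Tm = 28°C (< 29°C)
First 13 bases: TAAAATTGACTAC → Tm = 32°C (≥ 29°C)
Since every base adds ≥2°C, Tm only increases with n, so the threshold is first crossed at n = 13.

n = 13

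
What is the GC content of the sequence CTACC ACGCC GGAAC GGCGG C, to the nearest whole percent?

Scanning the sequence gives A=4, G=7, T=1, C=9.
G+C = 7 + 9 = 16 out of 21 bases
%GC = 16/21 × 100 = 76.19% ≈ 76%

76%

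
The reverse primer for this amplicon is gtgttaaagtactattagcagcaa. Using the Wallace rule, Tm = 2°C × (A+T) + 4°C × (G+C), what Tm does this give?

T=7, C=3, A=9, G=5
AT pairs contribute 16, GC pairs contribute 8.
Tm = 4·8 + 2·16 = 32 + 32 = 64°C

64°C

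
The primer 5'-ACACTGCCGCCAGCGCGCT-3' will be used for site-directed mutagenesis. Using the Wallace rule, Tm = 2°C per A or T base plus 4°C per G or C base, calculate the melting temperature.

66°C

Counting bases: T=2, C=9, A=3, G=5
AT pairs contribute 5, GC pairs contribute 14.
Tm = 4·14 + 2·5 = 56 + 10 = 66°C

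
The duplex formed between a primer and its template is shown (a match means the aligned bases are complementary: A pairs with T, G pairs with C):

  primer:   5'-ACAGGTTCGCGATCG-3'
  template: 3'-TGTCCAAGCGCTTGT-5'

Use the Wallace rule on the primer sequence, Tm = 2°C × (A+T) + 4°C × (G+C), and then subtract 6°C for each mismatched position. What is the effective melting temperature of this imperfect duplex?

Primer base counts: A=3, T=3, G=5, C=4 → A+T=6, G+C=9
Perfect-match Tm = 2(6) + 4(9) = 12 + 36 = 48°C
Mismatches (positions where the bases are not complementary): 2 (at positions 13, 15)
Effective Tm = 48 − 2×6 = 48 − 12 = 36°C

36°C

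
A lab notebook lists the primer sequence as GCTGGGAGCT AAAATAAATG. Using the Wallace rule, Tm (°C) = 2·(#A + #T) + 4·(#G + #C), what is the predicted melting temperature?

56°C

Base counts: C=2, G=6, T=4, A=8
A+T = 12, G+C = 8
Tm = 2(12) + 4(8) = 24 + 32 = 56°C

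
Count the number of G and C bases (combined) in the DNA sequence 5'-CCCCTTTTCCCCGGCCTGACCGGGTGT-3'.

19

C=12, G=7, A=1, T=7
G+C = 7 + 12 = 19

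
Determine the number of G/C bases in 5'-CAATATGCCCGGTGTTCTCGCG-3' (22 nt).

13

C=7, A=3, T=6, G=6
Total G or C: 6 + 7 = 13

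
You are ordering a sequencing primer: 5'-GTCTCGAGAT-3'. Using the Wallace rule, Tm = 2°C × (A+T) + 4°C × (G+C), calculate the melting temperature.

Counting bases: C=2, A=2, G=3, T=3
So N_AT = 5 and N_GC = 5.
Tm = 2×5 + 4×5 = 30°C

30°C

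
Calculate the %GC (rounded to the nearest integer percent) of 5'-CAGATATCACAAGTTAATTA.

Counting bases: A=9, C=3, T=6, G=2
G+C = 2 + 3 = 5 out of 20 bases
%GC = 5/20 × 100 = 25% ≈ 25%

25%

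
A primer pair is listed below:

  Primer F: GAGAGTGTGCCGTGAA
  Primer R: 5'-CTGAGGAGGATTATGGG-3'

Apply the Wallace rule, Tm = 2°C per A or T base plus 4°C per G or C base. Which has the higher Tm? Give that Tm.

Primer F: A+T=7, G+C=9 → Tm = 2(7)+4(9) = 50°C
Primer R: A+T=8, G+C=9 → Tm = 2(8)+4(9) = 52°C
50°C vs 52°C → primer R is higher.

Primer R, 52°C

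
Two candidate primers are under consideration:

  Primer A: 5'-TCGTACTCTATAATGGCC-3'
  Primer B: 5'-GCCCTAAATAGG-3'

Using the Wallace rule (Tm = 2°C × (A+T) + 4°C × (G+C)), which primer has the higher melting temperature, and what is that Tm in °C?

Primer A: A+T=10, G+C=8 → Tm = 2(10)+4(8) = 52°C
Primer B: A+T=6, G+C=6 → Tm = 2(6)+4(6) = 36°C
52°C vs 36°C → primer A is higher.

Primer A, 52°C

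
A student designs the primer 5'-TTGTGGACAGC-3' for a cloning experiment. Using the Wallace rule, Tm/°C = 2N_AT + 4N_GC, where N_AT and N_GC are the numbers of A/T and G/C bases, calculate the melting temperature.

Scanning the sequence gives C=2, G=4, A=2, T=3.
A+T = 5, G+C = 6
Tm = 2×5 + 4×6 = 34°C

34°C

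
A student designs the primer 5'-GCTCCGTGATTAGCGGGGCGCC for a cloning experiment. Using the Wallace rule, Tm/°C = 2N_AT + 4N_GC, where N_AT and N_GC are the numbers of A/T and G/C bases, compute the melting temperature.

76°C

Counting bases: A=2, G=9, C=7, T=4
AT pairs contribute 6, GC pairs contribute 16.
Tm = 4·16 + 2·6 = 64 + 12 = 76°C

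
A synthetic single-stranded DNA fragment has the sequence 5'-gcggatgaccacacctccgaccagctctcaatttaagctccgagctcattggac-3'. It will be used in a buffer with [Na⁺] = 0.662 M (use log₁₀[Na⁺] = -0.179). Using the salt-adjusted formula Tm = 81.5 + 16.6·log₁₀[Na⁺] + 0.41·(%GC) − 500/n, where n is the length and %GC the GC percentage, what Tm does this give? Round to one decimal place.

Length n = 54. G=11, T=11, A=13, C=19
G+C = 30, so %GC = 30/54 × 100 = 55.556%
Salt term: 16.6 × (-0.179) = -2.971
GC term: 0.41 × 55.556 = 22.778; length term: −500/54 = −9.259
Tm = 81.5 + (-2.971) + 22.778 − 9.259 = 92.048 → 92.0°C

92.0°C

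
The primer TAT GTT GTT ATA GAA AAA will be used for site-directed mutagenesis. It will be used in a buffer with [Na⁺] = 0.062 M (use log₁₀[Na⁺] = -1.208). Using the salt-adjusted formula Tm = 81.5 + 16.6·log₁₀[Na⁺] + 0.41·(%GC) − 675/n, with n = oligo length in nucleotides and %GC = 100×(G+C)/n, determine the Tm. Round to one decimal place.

Length n = 18. Base counts: C=0, G=3, T=7, A=8
G+C = 3, so %GC = 3/18 × 100 = 16.667%
Salt term: 16.6 × (-1.208) = -20.053
GC term: 0.41 × 16.667 = 6.833; length term: −675/18 = −37.5
Tm = 81.5 + (-20.053) + 6.833 − 37.5 = 30.78 → 30.8°C

30.8°C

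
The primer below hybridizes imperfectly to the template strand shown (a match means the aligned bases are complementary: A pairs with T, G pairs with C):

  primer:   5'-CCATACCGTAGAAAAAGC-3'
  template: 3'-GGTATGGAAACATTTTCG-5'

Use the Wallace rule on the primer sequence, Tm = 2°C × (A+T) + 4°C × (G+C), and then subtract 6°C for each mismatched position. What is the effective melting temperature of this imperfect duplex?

Primer base counts: A=8, T=2, G=3, C=5 → A+T=10, G+C=8
Perfect-match Tm = 2(10) + 4(8) = 20 + 32 = 52°C
Mismatches (positions where the bases are not complementary): 3 (at positions 8, 10, 12)
Effective Tm = 52 − 3×6 = 52 − 18 = 34°C

34°C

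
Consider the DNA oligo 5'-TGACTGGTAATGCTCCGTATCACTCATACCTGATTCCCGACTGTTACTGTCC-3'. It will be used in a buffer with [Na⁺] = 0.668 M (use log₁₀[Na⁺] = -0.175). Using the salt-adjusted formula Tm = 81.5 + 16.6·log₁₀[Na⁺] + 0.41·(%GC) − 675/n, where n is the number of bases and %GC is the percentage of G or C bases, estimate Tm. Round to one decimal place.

85.3°C

Length n = 52. C=16, T=17, G=9, A=10
G+C = 25, so %GC = 25/52 × 100 = 48.077%
Salt term: 16.6 × (-0.175) = -2.905
GC term: 0.41 × 48.077 = 19.712; length term: −675/52 = −12.981
Tm = 81.5 + (-2.905) + 19.712 − 12.981 = 85.326 → 85.3°C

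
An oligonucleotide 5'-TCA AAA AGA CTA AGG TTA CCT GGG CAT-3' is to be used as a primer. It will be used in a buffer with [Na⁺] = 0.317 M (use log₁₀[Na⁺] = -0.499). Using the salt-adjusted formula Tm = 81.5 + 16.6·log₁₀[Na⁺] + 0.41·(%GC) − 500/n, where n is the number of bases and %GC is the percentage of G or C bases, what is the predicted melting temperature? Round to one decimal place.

Length n = 27. Base counts: A=10, G=6, T=6, C=5
G+C = 11, so %GC = 11/27 × 100 = 40.741%
Salt term: 16.6 × (-0.499) = -8.283
GC term: 0.41 × 40.741 = 16.704; length term: −500/27 = −18.519
Tm = 81.5 + (-8.283) + 16.704 − 18.519 = 71.402 → 71.4°C

71.4°C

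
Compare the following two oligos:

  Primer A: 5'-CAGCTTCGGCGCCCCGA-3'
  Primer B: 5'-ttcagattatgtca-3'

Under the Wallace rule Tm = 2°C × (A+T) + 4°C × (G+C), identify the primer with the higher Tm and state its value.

Primer A: A+T=4, G+C=13 → Tm = 2(4)+4(13) = 60°C
Primer B: A+T=10, G+C=4 → Tm = 2(10)+4(4) = 36°C
60°C vs 36°C → primer A is higher.

Primer A, 60°C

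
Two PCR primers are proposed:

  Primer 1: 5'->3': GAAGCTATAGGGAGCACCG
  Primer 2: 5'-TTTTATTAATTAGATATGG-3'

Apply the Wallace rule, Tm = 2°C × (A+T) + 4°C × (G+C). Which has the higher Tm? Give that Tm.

Primer 1: A+T=8, G+C=11 → Tm = 2(8)+4(11) = 60°C
Primer 2: A+T=16, G+C=3 → Tm = 2(16)+4(3) = 44°C
60°C vs 44°C → primer 1 is higher.

Primer 1, 60°C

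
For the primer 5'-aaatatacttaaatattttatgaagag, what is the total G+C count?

Counting bases: C=1, G=3, A=13, T=10
G+C = 3 + 1 = 4

4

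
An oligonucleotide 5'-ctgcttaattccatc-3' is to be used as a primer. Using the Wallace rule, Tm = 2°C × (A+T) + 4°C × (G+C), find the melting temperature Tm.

42°C

C=5, G=1, T=6, A=3
A+T = 9, G+C = 6
Tm = 2×9 + 4×6 = 42°C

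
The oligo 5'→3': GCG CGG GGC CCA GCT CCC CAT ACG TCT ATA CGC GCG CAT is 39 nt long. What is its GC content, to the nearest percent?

69%

Scanning the sequence gives A=6, T=6, C=16, G=11.
G+C = 11 + 16 = 27 out of 39 bases
%GC = 27/39 × 100 = 69.23% ≈ 69%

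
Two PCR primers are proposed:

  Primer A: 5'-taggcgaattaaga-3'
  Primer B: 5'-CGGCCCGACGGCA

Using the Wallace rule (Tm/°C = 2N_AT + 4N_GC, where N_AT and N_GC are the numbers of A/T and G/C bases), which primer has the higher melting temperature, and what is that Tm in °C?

Primer B, 48°C

Primer A: A+T=9, G+C=5 → Tm = 2(9)+4(5) = 38°C
Primer B: A+T=2, G+C=11 → Tm = 2(2)+4(11) = 48°C
38°C vs 48°C → primer B is higher.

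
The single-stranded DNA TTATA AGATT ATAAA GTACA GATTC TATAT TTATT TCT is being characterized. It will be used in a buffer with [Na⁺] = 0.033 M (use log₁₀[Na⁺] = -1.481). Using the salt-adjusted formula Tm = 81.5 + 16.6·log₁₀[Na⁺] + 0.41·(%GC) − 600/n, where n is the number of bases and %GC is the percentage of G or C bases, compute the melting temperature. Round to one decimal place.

47.6°C

Length n = 38. Scanning the sequence gives A=14, C=3, G=3, T=18.
G+C = 6, so %GC = 6/38 × 100 = 15.789%
Salt term: 16.6 × (-1.481) = -24.585
GC term: 0.41 × 15.789 = 6.473; length term: −600/38 = −15.789
Tm = 81.5 + (-24.585) + 6.473 − 15.789 = 47.599 → 47.6°C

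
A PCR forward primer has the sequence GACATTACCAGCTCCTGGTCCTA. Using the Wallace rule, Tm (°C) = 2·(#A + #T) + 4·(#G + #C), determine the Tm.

Counting bases: C=8, A=5, G=4, T=6
AT pairs contribute 11, GC pairs contribute 12.
Tm = 2(11) + 4(12) = 22 + 48 = 70°C

70°C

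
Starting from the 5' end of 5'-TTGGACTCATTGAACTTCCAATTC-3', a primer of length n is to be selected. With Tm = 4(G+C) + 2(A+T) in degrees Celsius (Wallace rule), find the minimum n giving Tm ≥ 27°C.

n = 10

First 9 bases: TTGGACTCA → Tm = 26°C (< 27°C)
First 10 bases: TTGGACTCAT → Tm = 28°C (≥ 27°C)
Each additional base adds 2°C (A/T) or 4°C (G/C), so Tm is non-decreasing in n; n = 10 is the first length to reach 27°C.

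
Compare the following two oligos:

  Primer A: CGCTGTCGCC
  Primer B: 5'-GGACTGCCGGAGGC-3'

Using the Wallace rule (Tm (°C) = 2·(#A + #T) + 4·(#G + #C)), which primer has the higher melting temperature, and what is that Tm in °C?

Primer A: A+T=2, G+C=8 → Tm = 2(2)+4(8) = 36°C
Primer B: A+T=3, G+C=11 → Tm = 2(3)+4(11) = 50°C
36°C vs 50°C → primer B is higher.

Primer B, 50°C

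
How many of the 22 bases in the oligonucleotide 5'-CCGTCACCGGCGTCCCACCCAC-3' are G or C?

17

Counting bases: A=3, C=13, T=2, G=4
Total G or C: 4 + 13 = 17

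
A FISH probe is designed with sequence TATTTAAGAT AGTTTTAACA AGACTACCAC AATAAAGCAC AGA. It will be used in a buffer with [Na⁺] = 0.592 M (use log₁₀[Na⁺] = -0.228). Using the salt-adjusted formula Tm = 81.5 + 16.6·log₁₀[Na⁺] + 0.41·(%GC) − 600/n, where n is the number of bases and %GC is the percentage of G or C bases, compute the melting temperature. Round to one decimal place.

Length n = 43. G=5, C=7, A=20, T=11
G+C = 12, so %GC = 12/43 × 100 = 27.907%
Salt term: 16.6 × (-0.228) = -3.785
GC term: 0.41 × 27.907 = 11.442; length term: −600/43 = −13.953
Tm = 81.5 + (-3.785) + 11.442 − 13.953 = 75.204 → 75.2°C

75.2°C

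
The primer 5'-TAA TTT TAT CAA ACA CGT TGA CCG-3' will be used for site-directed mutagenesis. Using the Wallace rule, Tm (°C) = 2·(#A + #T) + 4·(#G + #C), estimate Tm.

64°C

Scanning the sequence gives C=5, A=8, T=8, G=3.
A+T = 16, G+C = 8
Tm = 4·8 + 2·16 = 32 + 32 = 64°C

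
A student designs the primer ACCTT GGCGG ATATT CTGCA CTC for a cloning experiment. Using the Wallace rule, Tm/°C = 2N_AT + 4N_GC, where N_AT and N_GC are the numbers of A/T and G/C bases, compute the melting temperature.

Scanning the sequence gives A=4, G=5, C=7, T=7.
So N_AT = 11 and N_GC = 12.
Tm = 2×11 + 4×12 = 70°C

70°C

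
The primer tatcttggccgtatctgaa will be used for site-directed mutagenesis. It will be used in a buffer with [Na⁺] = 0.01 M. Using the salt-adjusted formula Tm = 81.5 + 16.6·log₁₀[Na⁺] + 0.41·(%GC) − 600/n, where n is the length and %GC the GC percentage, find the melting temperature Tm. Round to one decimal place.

Length n = 19. A=4, T=7, G=4, C=4
G+C = 8, so %GC = 8/19 × 100 = 42.105%
Salt term: 16.6 × (-2) = -33.2
GC term: 0.41 × 42.105 = 17.263; length term: −600/19 = −31.579
Tm = 81.5 + (-33.2) + 17.263 − 31.579 = 33.984 → 34.0°C

34.0°C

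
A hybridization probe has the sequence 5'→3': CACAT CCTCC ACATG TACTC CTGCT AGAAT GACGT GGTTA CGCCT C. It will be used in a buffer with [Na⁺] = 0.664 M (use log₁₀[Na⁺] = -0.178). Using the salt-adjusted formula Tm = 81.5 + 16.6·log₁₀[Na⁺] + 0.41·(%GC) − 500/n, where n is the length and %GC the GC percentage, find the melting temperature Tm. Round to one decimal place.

Length n = 46. Scanning the sequence gives A=10, C=16, G=8, T=12.
G+C = 24, so %GC = 24/46 × 100 = 52.174%
Salt term: 16.6 × (-0.178) = -2.955
GC term: 0.41 × 52.174 = 21.391; length term: −500/46 = −10.87
Tm = 81.5 + (-2.955) + 21.391 − 10.87 = 89.066 → 89.1°C

89.1°C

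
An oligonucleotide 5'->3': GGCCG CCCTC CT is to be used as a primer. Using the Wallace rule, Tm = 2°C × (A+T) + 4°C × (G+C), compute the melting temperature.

44°C

Base counts: G=3, A=0, T=2, C=7
A+T = 2, G+C = 10
Tm = 2(2) + 4(10) = 4 + 40 = 44°C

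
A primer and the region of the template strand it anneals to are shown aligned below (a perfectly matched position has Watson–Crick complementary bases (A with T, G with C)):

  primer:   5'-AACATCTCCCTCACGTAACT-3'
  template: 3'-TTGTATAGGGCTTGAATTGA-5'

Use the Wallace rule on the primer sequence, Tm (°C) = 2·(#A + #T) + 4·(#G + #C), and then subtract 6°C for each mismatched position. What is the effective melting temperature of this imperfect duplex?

Primer base counts: A=6, T=5, G=1, C=8 → A+T=11, G+C=9
Perfect-match Tm = 2(11) + 4(9) = 22 + 36 = 58°C
Mismatches (positions where the bases are not complementary): 4 (at positions 6, 11, 12, 15)
Effective Tm = 58 − 4×6 = 58 − 24 = 34°C

34°C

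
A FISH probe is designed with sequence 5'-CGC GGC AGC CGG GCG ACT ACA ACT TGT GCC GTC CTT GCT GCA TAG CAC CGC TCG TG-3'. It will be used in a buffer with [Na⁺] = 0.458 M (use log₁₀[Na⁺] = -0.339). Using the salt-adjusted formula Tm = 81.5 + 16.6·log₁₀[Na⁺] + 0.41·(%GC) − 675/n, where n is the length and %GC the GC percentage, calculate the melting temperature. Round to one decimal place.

90.9°C

Length n = 56. Base counts: G=17, C=20, A=8, T=11
G+C = 37, so %GC = 37/56 × 100 = 66.071%
Salt term: 16.6 × (-0.339) = -5.627
GC term: 0.41 × 66.071 = 27.089; length term: −675/56 = −12.054
Tm = 81.5 + (-5.627) + 27.089 − 12.054 = 90.908 → 90.9°C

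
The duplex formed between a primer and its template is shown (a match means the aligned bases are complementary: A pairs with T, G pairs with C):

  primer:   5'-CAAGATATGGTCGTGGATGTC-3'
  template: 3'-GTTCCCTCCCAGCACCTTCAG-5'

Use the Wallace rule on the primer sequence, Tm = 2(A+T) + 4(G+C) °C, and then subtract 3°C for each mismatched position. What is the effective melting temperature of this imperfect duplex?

50°C

Primer base counts: A=5, T=6, G=7, C=3 → A+T=11, G+C=10
Perfect-match Tm = 2(11) + 4(10) = 22 + 40 = 62°C
Mismatches (positions where the bases are not complementary): 4 (at positions 5, 6, 8, 18)
Effective Tm = 62 − 4×3 = 62 − 12 = 50°C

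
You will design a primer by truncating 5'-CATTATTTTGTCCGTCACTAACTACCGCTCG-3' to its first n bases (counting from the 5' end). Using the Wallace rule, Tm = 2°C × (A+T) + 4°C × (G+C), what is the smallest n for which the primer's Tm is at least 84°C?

n = 30

First 29 bases: CATTATTTTGTCCGTCACTAACTACCGCT → Tm = 82°C (< 84°C)
First 30 bases: CATTATTTTGTCCGTCACTAACTACCGCTC → Tm = 86°C (≥ 84°C)
Since every base adds ≥2°C, Tm only increases with n, so the threshold is first crossed at n = 30.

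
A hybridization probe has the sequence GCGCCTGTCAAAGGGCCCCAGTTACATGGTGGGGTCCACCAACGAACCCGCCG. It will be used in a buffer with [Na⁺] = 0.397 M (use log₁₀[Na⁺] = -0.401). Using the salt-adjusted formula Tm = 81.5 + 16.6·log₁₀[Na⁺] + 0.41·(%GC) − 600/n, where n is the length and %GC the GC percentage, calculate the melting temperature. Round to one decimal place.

Length n = 53. Base counts: G=16, A=11, T=7, C=19
G+C = 35, so %GC = 35/53 × 100 = 66.038%
Salt term: 16.6 × (-0.401) = -6.657
GC term: 0.41 × 66.038 = 27.076; length term: −600/53 = −11.321
Tm = 81.5 + (-6.657) + 27.076 − 11.321 = 90.598 → 90.6°C

90.6°C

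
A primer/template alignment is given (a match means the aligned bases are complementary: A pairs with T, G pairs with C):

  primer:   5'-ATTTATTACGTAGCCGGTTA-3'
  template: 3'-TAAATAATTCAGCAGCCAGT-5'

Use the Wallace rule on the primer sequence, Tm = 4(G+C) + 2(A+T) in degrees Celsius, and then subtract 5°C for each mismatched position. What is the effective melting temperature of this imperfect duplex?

Primer base counts: A=5, T=8, G=4, C=3 → A+T=13, G+C=7
Perfect-match Tm = 2(13) + 4(7) = 26 + 28 = 54°C
Mismatches (positions where the bases are not complementary): 4 (at positions 9, 12, 14, 19)
Effective Tm = 54 − 4×5 = 54 − 20 = 34°C

34°C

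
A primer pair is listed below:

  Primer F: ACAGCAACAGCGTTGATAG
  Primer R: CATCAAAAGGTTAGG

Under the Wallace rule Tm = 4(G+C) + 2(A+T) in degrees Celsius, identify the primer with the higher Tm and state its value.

Primer F, 56°C

Primer F: A+T=10, G+C=9 → Tm = 2(10)+4(9) = 56°C
Primer R: A+T=9, G+C=6 → Tm = 2(9)+4(6) = 42°C
56°C vs 42°C → primer F is higher.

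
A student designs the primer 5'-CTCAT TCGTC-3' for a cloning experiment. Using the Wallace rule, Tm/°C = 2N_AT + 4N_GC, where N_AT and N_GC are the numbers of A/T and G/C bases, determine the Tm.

Base counts: T=4, A=1, G=1, C=4
AT pairs contribute 5, GC pairs contribute 5.
Tm = 2(5) + 4(5) = 10 + 20 = 30°C

30°C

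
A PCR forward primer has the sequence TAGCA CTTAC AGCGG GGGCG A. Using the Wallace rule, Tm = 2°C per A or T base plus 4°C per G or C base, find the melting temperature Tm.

68°C

G=8, T=3, A=5, C=5
So N_AT = 8 and N_GC = 13.
Tm = 4·13 + 2·8 = 52 + 16 = 68°C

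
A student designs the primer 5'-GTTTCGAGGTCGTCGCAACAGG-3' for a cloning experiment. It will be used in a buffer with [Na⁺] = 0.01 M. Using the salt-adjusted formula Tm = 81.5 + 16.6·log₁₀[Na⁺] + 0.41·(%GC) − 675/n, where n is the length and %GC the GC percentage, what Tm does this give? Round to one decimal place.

Length n = 22. Counting bases: C=5, A=4, T=5, G=8
G+C = 13, so %GC = 13/22 × 100 = 59.091%
Salt term: 16.6 × (-2) = -33.2
GC term: 0.41 × 59.091 = 24.227; length term: −675/22 = −30.682
Tm = 81.5 + (-33.2) + 24.227 − 30.682 = 41.845 → 41.8°C

41.8°C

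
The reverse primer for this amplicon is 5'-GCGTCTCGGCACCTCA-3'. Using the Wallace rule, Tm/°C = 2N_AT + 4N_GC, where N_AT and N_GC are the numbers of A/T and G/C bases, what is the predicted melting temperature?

54°C

Scanning the sequence gives A=2, C=7, T=3, G=4.
AT pairs contribute 5, GC pairs contribute 11.
Tm = 2×5 + 4×11 = 54°C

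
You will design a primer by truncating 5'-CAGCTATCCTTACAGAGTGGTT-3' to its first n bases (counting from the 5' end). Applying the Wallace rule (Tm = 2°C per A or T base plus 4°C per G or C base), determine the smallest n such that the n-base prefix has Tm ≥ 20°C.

n = 7

First 6 bases: CAGCTA → Tm = 18°C (< 20°C)
First 7 bases: CAGCTAT → Tm = 20°C (≥ 20°C)
Each additional base adds 2°C (A/T) or 4°C (G/C), so Tm is non-decreasing in n; n = 7 is the first length to reach 20°C.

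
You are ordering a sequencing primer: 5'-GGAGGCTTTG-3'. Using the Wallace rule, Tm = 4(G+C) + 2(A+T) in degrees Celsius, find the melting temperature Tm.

G=5, A=1, C=1, T=3
So N_AT = 4 and N_GC = 6.
Tm = 2(4) + 4(6) = 8 + 24 = 32°C

32°C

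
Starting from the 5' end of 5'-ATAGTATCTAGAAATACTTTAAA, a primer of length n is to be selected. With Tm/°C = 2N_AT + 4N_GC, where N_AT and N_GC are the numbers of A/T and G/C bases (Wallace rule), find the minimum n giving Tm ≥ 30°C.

n = 12

First 11 bases: ATAGTATCTAG → Tm = 28°C (< 30°C)
First 12 bases: ATAGTATCTAGA → Tm = 30°C (≥ 30°C)
Since every base adds ≥2°C, Tm only increases with n, so the threshold is first crossed at n = 12.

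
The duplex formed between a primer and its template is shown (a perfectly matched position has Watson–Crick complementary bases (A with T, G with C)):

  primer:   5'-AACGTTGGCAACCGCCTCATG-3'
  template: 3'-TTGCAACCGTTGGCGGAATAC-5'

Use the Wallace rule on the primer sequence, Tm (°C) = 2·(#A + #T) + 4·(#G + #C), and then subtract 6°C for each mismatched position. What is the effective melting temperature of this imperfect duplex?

Primer base counts: A=5, T=4, G=5, C=7 → A+T=9, G+C=12
Perfect-match Tm = 2(9) + 4(12) = 18 + 48 = 66°C
Mismatches (positions where the bases are not complementary): 1 (at position 18)
Effective Tm = 66 − 1×6 = 66 − 6 = 60°C

60°C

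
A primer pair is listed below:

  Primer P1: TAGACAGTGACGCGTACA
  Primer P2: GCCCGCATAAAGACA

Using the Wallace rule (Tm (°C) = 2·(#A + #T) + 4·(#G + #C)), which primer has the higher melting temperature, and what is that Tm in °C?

Primer P1: A+T=9, G+C=9 → Tm = 2(9)+4(9) = 54°C
Primer P2: A+T=7, G+C=8 → Tm = 2(7)+4(8) = 46°C
54°C vs 46°C → primer P1 is higher.

Primer P1, 54°C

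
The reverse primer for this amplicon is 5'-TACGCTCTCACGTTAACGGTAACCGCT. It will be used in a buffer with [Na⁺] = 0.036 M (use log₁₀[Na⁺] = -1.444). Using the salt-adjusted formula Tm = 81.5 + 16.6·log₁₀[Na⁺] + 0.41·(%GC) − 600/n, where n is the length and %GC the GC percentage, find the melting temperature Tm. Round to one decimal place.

Length n = 27. Counting bases: C=9, G=5, T=7, A=6
G+C = 14, so %GC = 14/27 × 100 = 51.852%
Salt term: 16.6 × (-1.444) = -23.97
GC term: 0.41 × 51.852 = 21.259; length term: −600/27 = −22.222
Tm = 81.5 + (-23.97) + 21.259 − 22.222 = 56.567 → 56.6°C

56.6°C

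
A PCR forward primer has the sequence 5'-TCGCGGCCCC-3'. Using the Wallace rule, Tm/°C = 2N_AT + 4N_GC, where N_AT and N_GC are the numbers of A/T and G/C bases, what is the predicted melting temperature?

Counting bases: T=1, G=3, A=0, C=6
So N_AT = 1 and N_GC = 9.
Tm = 2×1 + 4×9 = 38°C

38°C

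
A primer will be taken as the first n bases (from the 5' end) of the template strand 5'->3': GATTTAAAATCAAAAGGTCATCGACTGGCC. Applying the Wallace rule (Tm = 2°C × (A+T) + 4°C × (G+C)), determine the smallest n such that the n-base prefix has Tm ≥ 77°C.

n = 29

First 28 bases: GATTTAAAATCAAAAGGTCATCGACTGG → Tm = 76°C (< 77°C)
First 29 bases: GATTTAAAATCAAAAGGTCATCGACTGGC → Tm = 80°C (≥ 77°C)
Each additional base adds 2°C (A/T) or 4°C (G/C), so Tm is non-decreasing in n; n = 29 is the first length to reach 77°C.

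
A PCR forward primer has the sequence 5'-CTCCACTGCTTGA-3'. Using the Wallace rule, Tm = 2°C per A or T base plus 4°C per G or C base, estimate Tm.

Base counts: T=4, C=5, A=2, G=2
AT pairs contribute 6, GC pairs contribute 7.
Tm = 2×6 + 4×7 = 40°C

40°C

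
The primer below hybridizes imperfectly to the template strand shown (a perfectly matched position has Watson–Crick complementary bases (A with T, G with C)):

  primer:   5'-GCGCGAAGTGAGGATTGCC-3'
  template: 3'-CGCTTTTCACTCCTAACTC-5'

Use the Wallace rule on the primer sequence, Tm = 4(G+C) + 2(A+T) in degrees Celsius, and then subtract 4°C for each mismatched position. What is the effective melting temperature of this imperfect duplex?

46°C

Primer base counts: A=4, T=3, G=8, C=4 → A+T=7, G+C=12
Perfect-match Tm = 2(7) + 4(12) = 14 + 48 = 62°C
Mismatches (positions where the bases are not complementary): 4 (at positions 4, 5, 18, 19)
Effective Tm = 62 − 4×4 = 62 − 16 = 46°C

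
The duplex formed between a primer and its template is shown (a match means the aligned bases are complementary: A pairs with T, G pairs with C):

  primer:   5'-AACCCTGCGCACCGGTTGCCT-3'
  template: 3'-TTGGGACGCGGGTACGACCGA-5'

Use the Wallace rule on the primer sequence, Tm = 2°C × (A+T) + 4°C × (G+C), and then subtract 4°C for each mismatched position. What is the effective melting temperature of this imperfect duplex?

50°C

Primer base counts: A=3, T=4, G=5, C=9 → A+T=7, G+C=14
Perfect-match Tm = 2(7) + 4(14) = 14 + 56 = 70°C
Mismatches (positions where the bases are not complementary): 5 (at positions 11, 13, 14, 16, 19)
Effective Tm = 70 − 5×4 = 70 − 20 = 50°C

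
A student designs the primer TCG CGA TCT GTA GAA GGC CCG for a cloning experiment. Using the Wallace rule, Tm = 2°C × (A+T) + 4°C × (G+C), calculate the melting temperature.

Base counts: T=4, C=6, A=4, G=7
A+T = 8, G+C = 13
Tm = 2(8) + 4(13) = 16 + 52 = 68°C

68°C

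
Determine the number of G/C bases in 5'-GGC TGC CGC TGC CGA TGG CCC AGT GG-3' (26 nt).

20

Base counts: C=9, A=2, T=4, G=11
G+C = 11 + 9 = 20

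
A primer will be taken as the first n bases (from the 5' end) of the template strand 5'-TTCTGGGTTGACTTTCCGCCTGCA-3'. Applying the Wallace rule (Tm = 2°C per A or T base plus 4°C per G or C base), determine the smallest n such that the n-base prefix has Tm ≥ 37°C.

n = 13

First 12 bases: TTCTGGGTTGAC → Tm = 36°C (< 37°C)
First 13 bases: TTCTGGGTTGACT → Tm = 38°C (≥ 37°C)
Each additional base adds 2°C (A/T) or 4°C (G/C), so Tm is non-decreasing in n; n = 13 is the first length to reach 37°C.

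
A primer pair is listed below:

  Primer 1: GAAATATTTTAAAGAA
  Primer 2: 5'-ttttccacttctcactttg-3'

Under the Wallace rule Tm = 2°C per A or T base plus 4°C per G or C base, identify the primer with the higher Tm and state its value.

Primer 1: A+T=14, G+C=2 → Tm = 2(14)+4(2) = 36°C
Primer 2: A+T=12, G+C=7 → Tm = 2(12)+4(7) = 52°C
36°C vs 52°C → primer 2 is higher.

Primer 2, 52°C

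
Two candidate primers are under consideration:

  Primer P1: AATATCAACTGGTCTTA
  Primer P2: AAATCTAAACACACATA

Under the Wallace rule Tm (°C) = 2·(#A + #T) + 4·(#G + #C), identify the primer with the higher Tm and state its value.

Primer P1, 44°C

Primer P1: A+T=12, G+C=5 → Tm = 2(12)+4(5) = 44°C
Primer P2: A+T=13, G+C=4 → Tm = 2(13)+4(4) = 42°C
44°C vs 42°C → primer P1 is higher.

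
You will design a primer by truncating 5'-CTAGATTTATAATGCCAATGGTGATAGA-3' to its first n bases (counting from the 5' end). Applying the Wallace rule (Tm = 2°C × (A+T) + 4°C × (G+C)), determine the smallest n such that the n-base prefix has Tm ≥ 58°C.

n = 22

First 21 bases: CTAGATTTATAATGCCAATGG → Tm = 56°C (< 58°C)
First 22 bases: CTAGATTTATAATGCCAATGGT → Tm = 58°C (≥ 58°C)
Since every base adds ≥2°C, Tm only increases with n, so the threshold is first crossed at n = 22.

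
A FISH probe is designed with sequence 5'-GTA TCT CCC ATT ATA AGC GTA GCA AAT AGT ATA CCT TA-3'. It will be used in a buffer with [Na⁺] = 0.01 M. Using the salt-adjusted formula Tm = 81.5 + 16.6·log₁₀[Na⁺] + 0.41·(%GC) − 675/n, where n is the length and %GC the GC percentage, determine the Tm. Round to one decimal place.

44.6°C

Length n = 38. A=13, C=8, G=5, T=12
G+C = 13, so %GC = 13/38 × 100 = 34.211%
Salt term: 16.6 × (-2) = -33.2
GC term: 0.41 × 34.211 = 14.027; length term: −675/38 = −17.763
Tm = 81.5 + (-33.2) + 14.027 − 17.763 = 44.564 → 44.6°C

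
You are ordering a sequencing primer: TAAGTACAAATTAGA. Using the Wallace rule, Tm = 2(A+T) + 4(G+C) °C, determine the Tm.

Counting bases: T=4, A=8, C=1, G=2
A+T = 12, G+C = 3
Tm = 4·3 + 2·12 = 12 + 24 = 36°C

36°C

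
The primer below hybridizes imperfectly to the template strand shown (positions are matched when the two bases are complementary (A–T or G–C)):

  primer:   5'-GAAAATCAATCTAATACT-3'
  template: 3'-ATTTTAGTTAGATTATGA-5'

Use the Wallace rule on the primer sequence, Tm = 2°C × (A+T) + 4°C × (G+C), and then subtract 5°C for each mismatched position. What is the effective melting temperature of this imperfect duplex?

Primer base counts: A=9, T=5, G=1, C=3 → A+T=14, G+C=4
Perfect-match Tm = 2(14) + 4(4) = 28 + 16 = 44°C
Mismatches (positions where the bases are not complementary): 1 (at position 1)
Effective Tm = 44 − 1×5 = 44 − 5 = 39°C

39°C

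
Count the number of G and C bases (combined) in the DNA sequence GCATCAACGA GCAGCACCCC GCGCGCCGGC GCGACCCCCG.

32

T=1, A=7, G=12, C=20
G+C = 12 + 20 = 32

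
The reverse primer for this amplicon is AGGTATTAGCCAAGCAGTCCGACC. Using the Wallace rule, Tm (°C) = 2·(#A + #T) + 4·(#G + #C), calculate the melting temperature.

Counting bases: G=6, A=7, T=4, C=7
So N_AT = 11 and N_GC = 13.
Tm = 2×11 + 4×13 = 74°C

74°C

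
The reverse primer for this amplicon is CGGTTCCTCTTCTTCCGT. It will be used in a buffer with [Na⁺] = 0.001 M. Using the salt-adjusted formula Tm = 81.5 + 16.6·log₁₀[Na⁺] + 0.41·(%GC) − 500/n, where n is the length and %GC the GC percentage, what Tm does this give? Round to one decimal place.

Length n = 18. Counting bases: G=3, T=8, C=7, A=0
G+C = 10, so %GC = 10/18 × 100 = 55.556%
Salt term: 16.6 × (-3) = -49.8
GC term: 0.41 × 55.556 = 22.778; length term: −500/18 = −27.778
Tm = 81.5 + (-49.8) + 22.778 − 27.778 = 26.7 → 26.7°C

26.7°C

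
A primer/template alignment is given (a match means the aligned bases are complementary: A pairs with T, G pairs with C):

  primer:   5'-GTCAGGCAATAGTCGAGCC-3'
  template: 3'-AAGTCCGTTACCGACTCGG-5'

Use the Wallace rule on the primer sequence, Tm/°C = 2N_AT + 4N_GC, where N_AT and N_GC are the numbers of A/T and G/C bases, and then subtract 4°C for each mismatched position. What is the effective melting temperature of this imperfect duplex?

Primer base counts: A=5, T=3, G=6, C=5 → A+T=8, G+C=11
Perfect-match Tm = 2(8) + 4(11) = 16 + 44 = 60°C
Mismatches (positions where the bases are not complementary): 4 (at positions 1, 11, 13, 14)
Effective Tm = 60 − 4×4 = 60 − 16 = 44°C

44°C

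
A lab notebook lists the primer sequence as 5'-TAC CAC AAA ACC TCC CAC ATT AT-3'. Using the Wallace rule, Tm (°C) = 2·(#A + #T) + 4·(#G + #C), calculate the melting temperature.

C=9, G=0, A=9, T=5
So N_AT = 14 and N_GC = 9.
Tm = 4·9 + 2·14 = 36 + 28 = 64°C

64°C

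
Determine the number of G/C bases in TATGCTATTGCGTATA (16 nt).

Counting bases: C=2, T=7, A=4, G=3
Total G or C: 3 + 2 = 5

5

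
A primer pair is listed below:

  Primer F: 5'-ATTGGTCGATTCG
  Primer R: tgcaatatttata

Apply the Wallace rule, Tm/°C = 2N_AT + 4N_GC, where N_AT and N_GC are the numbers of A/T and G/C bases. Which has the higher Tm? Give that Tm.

Primer F, 38°C

Primer F: A+T=7, G+C=6 → Tm = 2(7)+4(6) = 38°C
Primer R: A+T=11, G+C=2 → Tm = 2(11)+4(2) = 30°C
38°C vs 30°C → primer F is higher.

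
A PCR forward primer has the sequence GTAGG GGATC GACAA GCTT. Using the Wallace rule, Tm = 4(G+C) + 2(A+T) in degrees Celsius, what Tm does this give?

58°C

Scanning the sequence gives A=5, C=3, T=4, G=7.
AT pairs contribute 9, GC pairs contribute 10.
Tm = 4·10 + 2·9 = 40 + 18 = 58°C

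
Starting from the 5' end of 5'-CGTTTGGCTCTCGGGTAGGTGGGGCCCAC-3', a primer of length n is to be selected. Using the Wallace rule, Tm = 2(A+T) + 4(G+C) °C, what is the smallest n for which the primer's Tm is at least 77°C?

n = 24

First 23 bases: CGTTTGGCTCTCGGGTAGGTGGG → Tm = 76°C (< 77°C)
First 24 bases: CGTTTGGCTCTCGGGTAGGTGGGG → Tm = 80°C (≥ 77°C)
Since every base adds ≥2°C, Tm only increases with n, so the threshold is first crossed at n = 24.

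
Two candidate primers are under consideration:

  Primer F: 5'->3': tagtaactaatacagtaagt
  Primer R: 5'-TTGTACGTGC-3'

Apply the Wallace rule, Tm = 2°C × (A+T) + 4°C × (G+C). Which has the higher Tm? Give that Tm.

Primer F, 50°C

Primer F: A+T=15, G+C=5 → Tm = 2(15)+4(5) = 50°C
Primer R: A+T=5, G+C=5 → Tm = 2(5)+4(5) = 30°C
50°C vs 30°C → primer F is higher.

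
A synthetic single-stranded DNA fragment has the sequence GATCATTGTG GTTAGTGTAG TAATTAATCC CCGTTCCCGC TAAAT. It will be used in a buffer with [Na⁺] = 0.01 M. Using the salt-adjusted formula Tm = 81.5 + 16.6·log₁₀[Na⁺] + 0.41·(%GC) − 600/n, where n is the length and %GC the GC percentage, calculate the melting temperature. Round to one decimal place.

Length n = 45. Scanning the sequence gives C=9, T=16, A=11, G=9.
G+C = 18, so %GC = 18/45 × 100 = 40%
Salt term: 16.6 × (-2) = -33.2
GC term: 0.41 × 40 = 16.4; length term: −600/45 = −13.333
Tm = 81.5 + (-33.2) + 16.4 − 13.333 = 51.367 → 51.4°C

51.4°C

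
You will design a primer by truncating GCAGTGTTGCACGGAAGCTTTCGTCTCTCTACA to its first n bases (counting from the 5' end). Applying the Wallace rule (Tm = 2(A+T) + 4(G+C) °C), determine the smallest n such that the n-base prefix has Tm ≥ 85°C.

First 27 bases: GCAGTGTTGCACGGAAGCTTTCGTCTC → Tm = 84°C (< 85°C)
First 28 bases: GCAGTGTTGCACGGAAGCTTTCGTCTCT → Tm = 86°C (≥ 85°C)
Each additional base adds 2°C (A/T) or 4°C (G/C), so Tm is non-decreasing in n; n = 28 is the first length to reach 85°C.

n = 28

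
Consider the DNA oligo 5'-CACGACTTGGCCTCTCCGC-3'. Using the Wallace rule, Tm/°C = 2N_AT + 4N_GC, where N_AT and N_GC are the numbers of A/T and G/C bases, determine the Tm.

Counting bases: A=2, T=4, C=9, G=4
AT pairs contribute 6, GC pairs contribute 13.
Tm = 4·13 + 2·6 = 52 + 12 = 64°C

64°C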